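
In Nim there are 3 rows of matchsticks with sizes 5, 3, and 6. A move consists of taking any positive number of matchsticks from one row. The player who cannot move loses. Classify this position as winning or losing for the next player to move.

Losing position

In binary:
  101  (5)
  011  (3)
  110  (6)
  ---
  000  (0)
The nim-sum is 0, so this is a P-position: the player to move is in a losing position under optimal play.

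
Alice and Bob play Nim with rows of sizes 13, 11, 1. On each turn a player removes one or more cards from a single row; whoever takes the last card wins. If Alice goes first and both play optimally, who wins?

Bitwise XOR of the heap sizes:
  1101  (13)
  1011  (11)
  0001  (1)
  ----
  0111  (7)
The nim-sum is 7 ≠ 0, so this is an N-position: the player to move can win; Alice has a winning move.

Alice wins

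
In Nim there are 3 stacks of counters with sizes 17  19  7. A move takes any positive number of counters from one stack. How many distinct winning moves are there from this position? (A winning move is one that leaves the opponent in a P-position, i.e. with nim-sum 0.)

1

Compute the nim-sum pairwise:
17 ^ 19 = 2
2 ^ 7 = 5
The overall nim-sum is X = 5. A stack of size p has a winning move iff p XOR X < p (reduce it to p XOR X).
  17: 17 XOR 5 = 20 ≥ 17 — no move.
  19: 19 XOR 5 = 22 ≥ 19 — no move.
  7: 7 XOR 5 = 2 < 7 — winning move (to 2).
That gives 1 winning move.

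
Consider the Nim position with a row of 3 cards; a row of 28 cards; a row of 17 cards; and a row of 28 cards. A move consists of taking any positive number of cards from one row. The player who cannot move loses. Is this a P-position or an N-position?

N-position

In binary:
  00011  (3)
  11100  (28)
  10001  (17)
  11100  (28)
  -----
  10010  (18)
The nim-sum is 18 ≠ 0, so this is an N-position: the player to move can win.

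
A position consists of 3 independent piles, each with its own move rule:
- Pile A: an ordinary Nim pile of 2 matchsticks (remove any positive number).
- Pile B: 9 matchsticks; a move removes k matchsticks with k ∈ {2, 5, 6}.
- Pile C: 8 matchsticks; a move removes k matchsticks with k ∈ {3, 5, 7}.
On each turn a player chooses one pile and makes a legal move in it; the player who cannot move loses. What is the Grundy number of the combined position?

2

Pile A is a plain Nim pile of size 2, so its Grundy value is 2.
Build the Grundy sequence for pile B with g(k) = mex{g(k−s) : s ∈ {2, 5, 6}, s ≤ k}:
k:     0  1  2  3  4  5  6  7  8  9
g(k):  0  0  1  1  0  2  1  3  0  2
So g(9) = 2.
Build the Grundy sequence for pile C with g(k) = mex{g(k−s) : s ∈ {3, 5, 7}, s ≤ k}:
g(0) = mex{} = 0
g(1) = mex{} = 0
g(2) = mex{} = 0
g(3) = mex{0} = 1
g(4) = mex{0} = 1
g(5) = mex{0} = 1
g(6) = mex{0,1} = 2
g(7) = mex{0,1} = 2
g(8) = mex{0,1} = 2
So g(8) = 2.
By the Sprague-Grundy theorem, the Grundy value of a sum of independent games is the XOR of the component values.
Combined value = 2 ⊕ 2 ⊕ 2 = 2.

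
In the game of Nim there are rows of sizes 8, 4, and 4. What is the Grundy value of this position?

8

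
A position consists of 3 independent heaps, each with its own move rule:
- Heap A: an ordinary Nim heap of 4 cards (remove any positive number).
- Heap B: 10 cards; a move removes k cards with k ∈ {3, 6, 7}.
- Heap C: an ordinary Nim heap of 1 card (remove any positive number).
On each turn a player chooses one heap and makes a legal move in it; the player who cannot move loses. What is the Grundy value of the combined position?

5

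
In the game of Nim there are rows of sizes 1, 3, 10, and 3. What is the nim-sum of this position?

Compute the nim-sum pairwise:
1 XOR 3 = 2
2 XOR 10 = 8
8 XOR 3 = 11

11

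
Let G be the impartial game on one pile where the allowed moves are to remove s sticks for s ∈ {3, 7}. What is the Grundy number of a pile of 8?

Compute g(0), g(1), … for moves {3, 7}:
k:     0  1  2  3  4  5  6  7  8
g(k):  0  0  0  1  1  1  0  2  2
So g(8) = 2.

2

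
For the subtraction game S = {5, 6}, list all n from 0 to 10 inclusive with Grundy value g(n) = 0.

Grundy values for subtraction set {5, 6}:
g(0) = mex{} = 0
g(1) = mex{} = 0
g(2) = mex{} = 0
g(3) = mex{} = 0
g(4) = mex{} = 0
g(5) = mex{0} = 1
g(6) = mex{0} = 1
g(7) = mex{0} = 1
g(8) = mex{0} = 1
g(9) = mex{0} = 1
g(10) = mex{0,1} = 2
The P-positions (g = 0) in 0..10 are 0, 1, 2, 3, 4.

0, 1, 2, 3, 4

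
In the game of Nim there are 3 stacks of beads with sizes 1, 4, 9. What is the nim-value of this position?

12

Write each in binary and XOR column by column:
  0001  (1)
  0100  (4)
  1001  (9)
  ----
  1100  (12)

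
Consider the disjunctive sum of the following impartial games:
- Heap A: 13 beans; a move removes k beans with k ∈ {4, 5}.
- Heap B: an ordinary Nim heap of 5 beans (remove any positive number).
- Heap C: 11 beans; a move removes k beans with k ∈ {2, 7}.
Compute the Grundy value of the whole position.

For heap A, compute g(0), g(1), … with moves {4, 5}:
k:     0  1  2  3  4  5  6  7  8  9 10 11 12 13
g(k):  0  0  0  0  1  1  1  1  2  0  0  0  0  1
So g(13) = 1.
Heap B is a plain Nim heap of size 5, so its Grundy value is 5.
Build the Grundy sequence for heap C with g(k) = mex{g(k−s) : s ∈ {2, 7}, s ≤ k}:
g(0) = mex{} = 0
g(1) = mex{} = 0
g(2) = mex{0} = 1
g(3) = mex{0} = 1
g(4) = mex{1} = 0
g(5) = mex{1} = 0
g(6) = mex{0} = 1
g(7) = mex{0} = 1
g(8) = mex{0,1} = 2
g(9) = mex{1} = 0
g(10) = mex{1,2} = 0
g(11) = mex{0} = 1
So g(11) = 1.
By the Sprague-Grundy theorem, the Grundy value of a sum of independent games is the XOR of the component values.
Combined value = 1 ⊕ 5 ⊕ 1 = 5.

5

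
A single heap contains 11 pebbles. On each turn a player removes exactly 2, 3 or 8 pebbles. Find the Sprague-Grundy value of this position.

0

Build the Grundy sequence with g(k) = mex{g(k−s) : s ∈ {2, 3, 8}, s ≤ k}:
g(0) = mex{} = 0
g(1) = mex{} = 0
g(2) = mex{0} = 1
g(3) = mex{0} = 1
g(4) = mex{0,1} = 2
g(5) = mex{1} = 0
g(6) = mex{1,2} = 0
g(7) = mex{0,2} = 1
g(8) = mex{0} = 1
g(9) = mex{0,1} = 2
g(10) = mex{1} = 0
g(11) = mex{1,2} = 0
So g(11) = 0.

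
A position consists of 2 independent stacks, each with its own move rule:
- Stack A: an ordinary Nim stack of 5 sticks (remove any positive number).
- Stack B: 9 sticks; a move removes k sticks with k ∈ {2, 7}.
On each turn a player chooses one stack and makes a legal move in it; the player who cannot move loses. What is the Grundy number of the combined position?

5

Stack A is a plain Nim stack of size 5, so its Grundy value is 5.
For stack B, compute g(0), g(1), … with moves {2, 7}:
g(0) = mex{} = 0
g(1) = mex{} = 0
g(2) = mex{0} = 1
g(3) = mex{0} = 1
g(4) = mex{1} = 0
g(5) = mex{1} = 0
g(6) = mex{0} = 1
g(7) = mex{0} = 1
g(8) = mex{0,1} = 2
g(9) = mex{1} = 0
So g(9) = 0.
The value of a disjunctive sum is the nim-sum of the parts.
Combined value = 5 XOR 0 = 5.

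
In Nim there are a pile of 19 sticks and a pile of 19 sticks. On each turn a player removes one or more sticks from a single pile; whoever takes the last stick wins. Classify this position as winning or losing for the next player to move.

Losing position

Bitwise XOR of the heap sizes:
  10011  (19)
  10011  (19)
  -----
  00000  (0)
The nim-sum is 0, so this is a P-position: the player to move is in a losing position under optimal play.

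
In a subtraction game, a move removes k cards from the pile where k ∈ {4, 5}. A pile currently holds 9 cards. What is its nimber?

Compute g(0), g(1), … for moves {4, 5}:
g(0) = mex{} = 0
g(1) = mex{} = 0
g(2) = mex{} = 0
g(3) = mex{} = 0
g(4) = mex{0} = 1
g(5) = mex{0} = 1
g(6) = mex{0} = 1
g(7) = mex{0} = 1
g(8) = mex{0,1} = 2
g(9) = mex{1} = 0
So g(9) = 0.

0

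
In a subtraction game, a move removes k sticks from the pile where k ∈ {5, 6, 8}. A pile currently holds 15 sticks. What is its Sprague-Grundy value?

0

Grundy values for subtraction set {5, 6, 8}:
k:     0  1  2  3  4  5  6  7  8  9 10 11 12 13 14 15
g(k):  0  0  0  0  0  1  1  1  1  1  2  2  2  0  0  0
So g(15) = 0.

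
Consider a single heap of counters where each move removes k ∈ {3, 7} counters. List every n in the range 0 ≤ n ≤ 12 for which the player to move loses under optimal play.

0, 1, 2, 6, 10, 11, 12

Build the Grundy sequence with g(k) = mex{g(k−s) : s ∈ {3, 7}, s ≤ k}:
g(0) = mex{} = 0
g(1) = mex{} = 0
g(2) = mex{} = 0
g(3) = mex{0} = 1
g(4) = mex{0} = 1
g(5) = mex{0} = 1
g(6) = mex{1} = 0
g(7) = mex{0,1} = 2
g(8) = mex{0,1} = 2
g(9) = mex{0} = 1
g(10) = mex{1,2} = 0
g(11) = mex{1,2} = 0
g(12) = mex{1} = 0
The P-positions (g = 0) in 0..12 are 0, 1, 2, 6, 10, 11, 12.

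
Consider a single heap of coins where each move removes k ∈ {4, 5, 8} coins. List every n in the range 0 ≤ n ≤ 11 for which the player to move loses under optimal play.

Compute g(0), g(1), … for moves {4, 5, 8}:
g(0) = mex{} = 0
g(1) = mex{} = 0
g(2) = mex{} = 0
g(3) = mex{} = 0
g(4) = mex{0} = 1
g(5) = mex{0} = 1
g(6) = mex{0} = 1
g(7) = mex{0} = 1
g(8) = mex{0,1} = 2
g(9) = mex{0,1} = 2
g(10) = mex{0,1} = 2
g(11) = mex{0,1} = 2
The P-positions (g = 0) in 0..11 are 0, 1, 2, 3.

0, 1, 2, 3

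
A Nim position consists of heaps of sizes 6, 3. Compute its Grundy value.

5

Bitwise XOR of the heap sizes:
  110  (6)
  011  (3)
  ---
  101  (5)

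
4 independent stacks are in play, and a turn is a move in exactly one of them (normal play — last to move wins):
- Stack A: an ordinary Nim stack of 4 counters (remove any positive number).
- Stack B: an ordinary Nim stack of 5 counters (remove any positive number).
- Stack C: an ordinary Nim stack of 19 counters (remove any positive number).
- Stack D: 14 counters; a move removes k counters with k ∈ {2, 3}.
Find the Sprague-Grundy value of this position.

16

Stack A is a plain Nim stack of size 4, so its Grundy value is 4.
Stack B is a plain Nim stack of size 5, so its Grundy value is 5.
Stack C is a plain Nim stack of size 19, so its Grundy value is 19.
For stack D, compute g(0), g(1), … with moves {2, 3}:
g(0) = mex{} = 0
g(1) = mex{} = 0
g(2) = mex{0} = 1
g(3) = mex{0} = 1
g(4) = mex{0,1} = 2
g(5) = mex{1} = 0
g(6) = mex{1,2} = 0
g(7) = mex{0,2} = 1
g(8) = mex{0} = 1
g(9) = mex{0,1} = 2
g(10) = mex{1} = 0
g(11) = mex{1,2} = 0
g(12) = mex{0,2} = 1
g(13) = mex{0} = 1
g(14) = mex{0,1} = 2
So g(14) = 2.
The value of a disjunctive sum is the nim-sum of the parts.
Combined value = 4 ⊕ 5 ⊕ 19 ⊕ 2 = 16.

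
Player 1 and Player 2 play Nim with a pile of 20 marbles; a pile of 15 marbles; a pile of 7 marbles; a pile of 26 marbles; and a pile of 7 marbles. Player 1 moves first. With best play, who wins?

Player 1 wins

Compute the nim-sum pairwise:
20 XOR 15 = 27
27 XOR 7 = 28
28 XOR 26 = 6
6 XOR 7 = 1
The nim-sum is 1 ≠ 0, so this is an N-position: the player to move can win; Player 1 has a winning move.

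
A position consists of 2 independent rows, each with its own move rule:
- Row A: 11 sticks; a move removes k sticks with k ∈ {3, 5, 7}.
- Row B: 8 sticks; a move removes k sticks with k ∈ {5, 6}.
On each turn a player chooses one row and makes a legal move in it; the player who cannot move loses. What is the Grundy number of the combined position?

1

Build the Grundy sequence for row A with g(k) = mex{g(k−s) : s ∈ {3, 5, 7}, s ≤ k}:
g(0) = mex{} = 0
g(1) = mex{} = 0
g(2) = mex{} = 0
g(3) = mex{0} = 1
g(4) = mex{0} = 1
g(5) = mex{0} = 1
g(6) = mex{0,1} = 2
g(7) = mex{0,1} = 2
g(8) = mex{0,1} = 2
g(9) = mex{0,1,2} = 3
g(10) = mex{1,2} = 0
g(11) = mex{1,2} = 0
So g(11) = 0.
For row B, compute g(0), g(1), … with moves {5, 6}:
k:     0  1  2  3  4  5  6  7  8
g(k):  0  0  0  0  0  1  1  1  1
So g(8) = 1.
The value of a disjunctive sum is the nim-sum of the parts.
Combined value = 0 XOR 1 = 1.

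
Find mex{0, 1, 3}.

The values 0, 1 are all present; 2 is the first non-negative integer missing from the set.

2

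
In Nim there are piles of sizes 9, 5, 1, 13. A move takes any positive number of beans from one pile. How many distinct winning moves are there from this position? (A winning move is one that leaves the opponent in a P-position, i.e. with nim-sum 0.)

0

In binary:
  1001  (9)
  0101  (5)
  0001  (1)
  1101  (13)
  ----
  0000  (0)
The nim-sum is already 0, so every move leaves a nonzero nim-sum — there are no winning moves.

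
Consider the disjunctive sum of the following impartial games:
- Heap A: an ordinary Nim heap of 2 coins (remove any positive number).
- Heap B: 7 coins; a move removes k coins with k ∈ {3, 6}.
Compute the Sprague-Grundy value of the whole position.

0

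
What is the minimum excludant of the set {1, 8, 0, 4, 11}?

The values 0, 1 are all present; 2 is the first non-negative integer missing from the set.

2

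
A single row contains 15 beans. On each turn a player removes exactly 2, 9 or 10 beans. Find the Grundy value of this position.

3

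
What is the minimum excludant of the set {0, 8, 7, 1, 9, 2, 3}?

4

The values 0, 1, 2, 3 are all present; 4 is the first non-negative integer missing from the set.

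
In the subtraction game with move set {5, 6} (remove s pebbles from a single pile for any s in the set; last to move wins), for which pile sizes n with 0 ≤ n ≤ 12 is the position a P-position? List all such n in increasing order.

0, 1, 2, 3, 4, 11, 12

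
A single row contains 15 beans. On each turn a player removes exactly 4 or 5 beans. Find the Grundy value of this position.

Grundy values for subtraction set {4, 5}:
k:     0  1  2  3  4  5  6  7  8  9 10 11 12 13 14 15
g(k):  0  0  0  0  1  1  1  1  2  0  0  0  0  1  1  1
So g(15) = 1.

1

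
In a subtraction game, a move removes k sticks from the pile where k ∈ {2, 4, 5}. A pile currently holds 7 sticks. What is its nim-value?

0

Compute g(0), g(1), … for moves {2, 4, 5}:
g(0) = mex{} = 0
g(1) = mex{} = 0
g(2) = mex{0} = 1
g(3) = mex{0} = 1
g(4) = mex{0,1} = 2
g(5) = mex{0,1} = 2
g(6) = mex{0,1,2} = 3
g(7) = mex{1,2} = 0
So g(7) = 0.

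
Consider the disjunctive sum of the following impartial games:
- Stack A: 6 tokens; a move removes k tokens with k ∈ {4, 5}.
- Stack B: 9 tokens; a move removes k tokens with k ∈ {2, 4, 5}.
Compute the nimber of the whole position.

0

Build the Grundy sequence for stack A with g(k) = mex{g(k−s) : s ∈ {4, 5}, s ≤ k}:
k:     0  1  2  3  4  5  6
g(k):  0  0  0  0  1  1  1
So g(6) = 1.
Build the Grundy sequence for stack B with g(k) = mex{g(k−s) : s ∈ {2, 4, 5}, s ≤ k}:
g(0) = mex{} = 0
g(1) = mex{} = 0
g(2) = mex{0} = 1
g(3) = mex{0} = 1
g(4) = mex{0,1} = 2
g(5) = mex{0,1} = 2
g(6) = mex{0,1,2} = 3
g(7) = mex{1,2} = 0
g(8) = mex{1,2,3} = 0
g(9) = mex{0,2} = 1
So g(9) = 1.
By the Sprague-Grundy theorem, the Grundy value of a sum of independent games is the XOR of the component values.
Combined value = 1 XOR 1 = 0.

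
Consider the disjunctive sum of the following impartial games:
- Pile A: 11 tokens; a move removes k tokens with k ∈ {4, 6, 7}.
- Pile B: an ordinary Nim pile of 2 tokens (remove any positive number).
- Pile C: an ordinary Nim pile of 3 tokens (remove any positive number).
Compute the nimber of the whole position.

1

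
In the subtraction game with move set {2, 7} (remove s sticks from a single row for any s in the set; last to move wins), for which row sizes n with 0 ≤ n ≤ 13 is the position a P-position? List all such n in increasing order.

Compute g(0), g(1), … for moves {2, 7}:
k:     0  1  2  3  4  5  6  7  8  9 10 11 12 13
g(k):  0  0  1  1  0  0  1  1  2  0  0  1  1  0
The P-positions (g = 0) in 0..13 are 0, 1, 4, 5, 9, 10, 13.

0, 1, 4, 5, 9, 10, 13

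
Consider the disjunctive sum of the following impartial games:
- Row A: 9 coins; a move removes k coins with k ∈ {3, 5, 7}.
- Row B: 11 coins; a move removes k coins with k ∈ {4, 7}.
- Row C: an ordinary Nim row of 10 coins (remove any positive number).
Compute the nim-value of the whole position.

Build the Grundy sequence for row A with g(k) = mex{g(k−s) : s ∈ {3, 5, 7}, s ≤ k}:
k:     0  1  2  3  4  5  6  7  8  9
g(k):  0  0  0  1  1  1  2  2  2  3
So g(9) = 3.
Grundy values for row B (subtraction set {4, 7}):
g(0) = mex{} = 0
g(1) = mex{} = 0
g(2) = mex{} = 0
g(3) = mex{} = 0
g(4) = mex{0} = 1
g(5) = mex{0} = 1
g(6) = mex{0} = 1
g(7) = mex{0} = 1
g(8) = mex{0,1} = 2
g(9) = mex{0,1} = 2
g(10) = mex{0,1} = 2
g(11) = mex{1} = 0
So g(11) = 0.
Row C is a plain Nim row of size 10, so its Grundy value is 10.
By the Sprague-Grundy theorem, the Grundy value of a sum of independent games is the XOR of the component values.
Combined value = 3 ⊕ 0 ⊕ 10 = 9.

9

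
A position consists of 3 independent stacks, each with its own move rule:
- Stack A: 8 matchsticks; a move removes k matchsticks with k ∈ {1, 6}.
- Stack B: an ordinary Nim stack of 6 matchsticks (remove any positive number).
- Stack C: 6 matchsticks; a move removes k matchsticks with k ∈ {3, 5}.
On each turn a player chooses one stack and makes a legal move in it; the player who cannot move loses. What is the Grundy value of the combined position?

5

For stack A, compute g(0), g(1), … with moves {1, 6}:
k:     0  1  2  3  4  5  6  7  8
g(k):  0  1  0  1  0  1  2  0  1
So g(8) = 1.
Stack B is a plain Nim stack of size 6, so its Grundy value is 6.
Grundy values for stack C (subtraction set {3, 5}):
g(0) = mex{} = 0
g(1) = mex{} = 0
g(2) = mex{} = 0
g(3) = mex{0} = 1
g(4) = mex{0} = 1
g(5) = mex{0} = 1
g(6) = mex{0,1} = 2
So g(6) = 2.
By the Sprague-Grundy theorem, the Grundy value of a sum of independent games is the XOR of the component values.
Combined value = 1 ⊕ 6 ⊕ 2 = 5.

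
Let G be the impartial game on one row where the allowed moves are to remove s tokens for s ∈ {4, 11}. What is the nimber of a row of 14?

Build the Grundy sequence with g(k) = mex{g(k−s) : s ∈ {4, 11}, s ≤ k}:
g(0) = mex{} = 0
g(1) = mex{} = 0
g(2) = mex{} = 0
g(3) = mex{} = 0
g(4) = mex{0} = 1
g(5) = mex{0} = 1
g(6) = mex{0} = 1
g(7) = mex{0} = 1
g(8) = mex{1} = 0
g(9) = mex{1} = 0
g(10) = mex{1} = 0
g(11) = mex{0,1} = 2
g(12) = mex{0} = 1
g(13) = mex{0} = 1
g(14) = mex{0} = 1
So g(14) = 1.

1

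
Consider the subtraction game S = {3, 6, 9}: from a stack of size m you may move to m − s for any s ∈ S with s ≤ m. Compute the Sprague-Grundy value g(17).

1

Grundy values for subtraction set {3, 6, 9}:
k:     0  1  2  3  4  5  6  7  8  9 10 11 12 13 14 15 16 17
g(k):  0  0  0  1  1  1  2  2  2  3  3  3  0  0  0  1  1  1
So g(17) = 1.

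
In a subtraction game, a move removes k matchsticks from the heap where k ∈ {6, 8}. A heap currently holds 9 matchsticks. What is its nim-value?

1

Build the Grundy sequence with g(k) = mex{g(k−s) : s ∈ {6, 8}, s ≤ k}:
k:     0  1  2  3  4  5  6  7  8  9
g(k):  0  0  0  0  0  0  1  1  1  1
So g(9) = 1.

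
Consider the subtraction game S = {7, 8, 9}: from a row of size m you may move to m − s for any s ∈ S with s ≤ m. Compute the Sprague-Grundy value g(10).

Build the Grundy sequence with g(k) = mex{g(k−s) : s ∈ {7, 8, 9}, s ≤ k}:
g(0) = mex{} = 0
g(1) = mex{} = 0
g(2) = mex{} = 0
g(3) = mex{} = 0
g(4) = mex{} = 0
g(5) = mex{} = 0
g(6) = mex{} = 0
g(7) = mex{0} = 1
g(8) = mex{0} = 1
g(9) = mex{0} = 1
g(10) = mex{0} = 1
So g(10) = 1.

1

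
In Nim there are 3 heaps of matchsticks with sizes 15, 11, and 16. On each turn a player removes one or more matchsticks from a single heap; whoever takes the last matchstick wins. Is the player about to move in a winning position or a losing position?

Winning position

Nim-sum: 15 XOR 11 XOR 16 = 20.
The nim-sum is 20 ≠ 0, so this is an N-position: the player to move can win.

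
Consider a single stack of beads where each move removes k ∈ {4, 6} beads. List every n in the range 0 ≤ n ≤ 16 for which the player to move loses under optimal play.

Build the Grundy sequence with g(k) = mex{g(k−s) : s ∈ {4, 6}, s ≤ k}:
k:     0  1  2  3  4  5  6  7  8  9 10 11 12 13 14 15 16
g(k):  0  0  0  0  1  1  1  1  2  2  0  0  0  0  1  1  1
The P-positions (g = 0) in 0..16 are 0, 1, 2, 3, 10, 11, 12, 13.

0, 1, 2, 3, 10, 11, 12, 13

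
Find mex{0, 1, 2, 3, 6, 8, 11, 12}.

The values 0, 1, 2, 3 are all present; 4 is the first non-negative integer missing from the set.

4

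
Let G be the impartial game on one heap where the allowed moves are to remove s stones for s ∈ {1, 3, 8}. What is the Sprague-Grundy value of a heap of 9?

3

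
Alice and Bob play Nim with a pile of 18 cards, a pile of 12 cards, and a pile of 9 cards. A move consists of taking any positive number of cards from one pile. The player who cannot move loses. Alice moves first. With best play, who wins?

Compute the nim-sum pairwise:
18 ⊕ 12 = 30
30 ⊕ 9 = 23
The nim-sum is 23 ≠ 0, so this is an N-position: the player to move can win; Alice has a winning move.

Alice wins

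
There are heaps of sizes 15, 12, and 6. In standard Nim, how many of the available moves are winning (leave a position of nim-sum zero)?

3

Compute the nim-sum pairwise:
15 ⊕ 12 = 3
3 ⊕ 6 = 5
The overall nim-sum is X = 5. A heap of size p has a winning move iff p XOR X < p (reduce it to p XOR X).
  15: 15 XOR 5 = 10 < 15 — winning move (to 10).
  12: 12 XOR 5 = 9 < 12 — winning move (to 9).
  6: 6 XOR 5 = 3 < 6 — winning move (to 3).
That gives 3 winning moves.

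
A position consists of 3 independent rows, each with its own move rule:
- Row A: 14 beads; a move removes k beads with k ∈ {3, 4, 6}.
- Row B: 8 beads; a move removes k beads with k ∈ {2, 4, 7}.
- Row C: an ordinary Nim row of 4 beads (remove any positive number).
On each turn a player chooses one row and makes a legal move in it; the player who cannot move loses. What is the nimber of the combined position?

For row A, compute g(0), g(1), … with moves {3, 4, 6}:
g(0) = mex{} = 0
g(1) = mex{} = 0
g(2) = mex{} = 0
g(3) = mex{0} = 1
g(4) = mex{0} = 1
g(5) = mex{0} = 1
g(6) = mex{0,1} = 2
g(7) = mex{0,1} = 2
g(8) = mex{0,1} = 2
g(9) = mex{1,2} = 0
g(10) = mex{1,2} = 0
g(11) = mex{1,2} = 0
g(12) = mex{0,2} = 1
g(13) = mex{0,2} = 1
g(14) = mex{0,2} = 1
So g(14) = 1.
Grundy values for row B (subtraction set {2, 4, 7}):
g(0) = mex{} = 0
g(1) = mex{} = 0
g(2) = mex{0} = 1
g(3) = mex{0} = 1
g(4) = mex{0,1} = 2
g(5) = mex{0,1} = 2
g(6) = mex{1,2} = 0
g(7) = mex{0,1,2} = 3
g(8) = mex{0,2} = 1
So g(8) = 1.
Row C is a plain Nim row of size 4, so its Grundy value is 4.
The value of a disjunctive sum is the nim-sum of the parts.
Combined value = 1 ⊕ 1 ⊕ 4 = 4.

4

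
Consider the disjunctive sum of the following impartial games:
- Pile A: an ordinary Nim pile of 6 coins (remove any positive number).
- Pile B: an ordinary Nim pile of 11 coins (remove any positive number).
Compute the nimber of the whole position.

Pile A is a plain Nim pile of size 6, so its Grundy value is 6.
Pile B is a plain Nim pile of size 11, so its Grundy value is 11.
By the Sprague-Grundy theorem, the Grundy value of a sum of independent games is the XOR of the component values.
Combined value = 6 XOR 11 = 13.

13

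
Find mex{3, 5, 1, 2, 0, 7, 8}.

4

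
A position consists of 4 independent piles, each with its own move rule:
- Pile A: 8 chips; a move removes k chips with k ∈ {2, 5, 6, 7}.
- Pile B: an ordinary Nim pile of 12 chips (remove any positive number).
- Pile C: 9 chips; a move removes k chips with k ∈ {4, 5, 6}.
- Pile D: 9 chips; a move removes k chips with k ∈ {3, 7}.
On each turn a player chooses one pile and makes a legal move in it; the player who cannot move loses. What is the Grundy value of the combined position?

13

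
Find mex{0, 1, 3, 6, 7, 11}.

The values 0, 1 are all present; 2 is the first non-negative integer missing from the set.

2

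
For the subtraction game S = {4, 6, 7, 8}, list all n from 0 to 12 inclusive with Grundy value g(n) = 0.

Grundy values for subtraction set {4, 6, 7, 8}:
g(0) = mex{} = 0
g(1) = mex{} = 0
g(2) = mex{} = 0
g(3) = mex{} = 0
g(4) = mex{0} = 1
g(5) = mex{0} = 1
g(6) = mex{0} = 1
g(7) = mex{0} = 1
g(8) = mex{0,1} = 2
g(9) = mex{0,1} = 2
g(10) = mex{0,1} = 2
g(11) = mex{0,1} = 2
g(12) = mex{1,2} = 0
The P-positions (g = 0) in 0..12 are 0, 1, 2, 3, 12.

0, 1, 2, 3, 12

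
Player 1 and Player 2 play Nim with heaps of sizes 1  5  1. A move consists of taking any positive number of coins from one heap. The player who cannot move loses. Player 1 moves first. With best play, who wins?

Player 1 wins

Nim-sum: 1 ^ 5 ^ 1 = 5.
The nim-sum is 5 ≠ 0, so this is an N-position: the player to move can win; Player 1 has a winning move.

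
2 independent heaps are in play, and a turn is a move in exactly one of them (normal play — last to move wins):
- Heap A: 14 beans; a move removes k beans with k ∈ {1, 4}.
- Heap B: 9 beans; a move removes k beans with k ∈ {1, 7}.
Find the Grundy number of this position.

Grundy values for heap A (subtraction set {1, 4}):
g(0) = mex{} = 0
g(1) = mex{0} = 1
g(2) = mex{1} = 0
g(3) = mex{0} = 1
g(4) = mex{0,1} = 2
g(5) = mex{1,2} = 0
g(6) = mex{0} = 1
g(7) = mex{1} = 0
g(8) = mex{0,2} = 1
g(9) = mex{0,1} = 2
g(10) = mex{1,2} = 0
g(11) = mex{0} = 1
g(12) = mex{1} = 0
g(13) = mex{0,2} = 1
g(14) = mex{0,1} = 2
So g(14) = 2.
For heap B, compute g(0), g(1), … with moves {1, 7}:
g(0) = mex{} = 0
g(1) = mex{0} = 1
g(2) = mex{1} = 0
g(3) = mex{0} = 1
g(4) = mex{1} = 0
g(5) = mex{0} = 1
g(6) = mex{1} = 0
g(7) = mex{0} = 1
g(8) = mex{1} = 0
g(9) = mex{0} = 1
So g(9) = 1.
The value of a disjunctive sum is the nim-sum of the parts.
Combined value = 2 XOR 1 = 3.

3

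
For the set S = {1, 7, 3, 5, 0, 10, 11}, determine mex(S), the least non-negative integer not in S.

2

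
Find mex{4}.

0

0 is not in the set, so the mex is 0.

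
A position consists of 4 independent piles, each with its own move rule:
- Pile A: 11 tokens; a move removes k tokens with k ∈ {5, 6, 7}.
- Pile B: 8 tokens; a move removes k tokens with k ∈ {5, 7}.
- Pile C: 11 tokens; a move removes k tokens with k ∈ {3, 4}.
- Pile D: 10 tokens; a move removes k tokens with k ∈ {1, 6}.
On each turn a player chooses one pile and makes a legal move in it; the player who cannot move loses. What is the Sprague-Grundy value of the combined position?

3

For pile A, compute g(0), g(1), … with moves {5, 6, 7}:
k:     0  1  2  3  4  5  6  7  8  9 10 11
g(k):  0  0  0  0  0  1  1  1  1  1  2  2
So g(11) = 2.
For pile B, compute g(0), g(1), … with moves {5, 7}:
g(0) = mex{} = 0
g(1) = mex{} = 0
g(2) = mex{} = 0
g(3) = mex{} = 0
g(4) = mex{} = 0
g(5) = mex{0} = 1
g(6) = mex{0} = 1
g(7) = mex{0} = 1
g(8) = mex{0} = 1
So g(8) = 1.
Grundy values for pile C (subtraction set {3, 4}):
k:     0  1  2  3  4  5  6  7  8  9 10 11
g(k):  0  0  0  1  1  1  2  0  0  0  1  1
So g(11) = 1.
Build the Grundy sequence for pile D with g(k) = mex{g(k−s) : s ∈ {1, 6}, s ≤ k}:
g(0) = mex{} = 0
g(1) = mex{0} = 1
g(2) = mex{1} = 0
g(3) = mex{0} = 1
g(4) = mex{1} = 0
g(5) = mex{0} = 1
g(6) = mex{0,1} = 2
g(7) = mex{1,2} = 0
g(8) = mex{0} = 1
g(9) = mex{1} = 0
g(10) = mex{0} = 1
So g(10) = 1.
The value of a disjunctive sum is the nim-sum of the parts.
Combined value = 2 ⊕ 1 ⊕ 1 ⊕ 1 = 3.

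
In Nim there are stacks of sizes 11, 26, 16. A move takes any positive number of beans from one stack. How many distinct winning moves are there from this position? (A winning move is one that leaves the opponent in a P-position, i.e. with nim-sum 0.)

1

Bitwise XOR of the heap sizes:
  01011  (11)
  11010  (26)
  10000  (16)
  -----
  00001  (1)
The overall nim-sum is X = 1. A stack of size p has a winning move iff p XOR X < p (reduce it to p XOR X).
  11: 11 XOR 1 = 10 < 11 — winning move (to 10).
  26: 26 XOR 1 = 27 ≥ 26 — no move.
  16: 16 XOR 1 = 17 ≥ 16 — no move.
That gives 1 winning move.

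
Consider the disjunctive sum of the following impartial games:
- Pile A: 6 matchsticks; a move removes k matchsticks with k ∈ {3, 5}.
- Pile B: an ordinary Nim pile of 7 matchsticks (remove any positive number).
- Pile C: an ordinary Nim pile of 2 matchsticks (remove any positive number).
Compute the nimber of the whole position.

7

Build the Grundy sequence for pile A with g(k) = mex{g(k−s) : s ∈ {3, 5}, s ≤ k}:
k:     0  1  2  3  4  5  6
g(k):  0  0  0  1  1  1  2
So g(6) = 2.
Pile B is a plain Nim pile of size 7, so its Grundy value is 7.
Pile C is a plain Nim pile of size 2, so its Grundy value is 2.
By the Sprague-Grundy theorem, the Grundy value of a sum of independent games is the XOR of the component values.
Combined value = 2 ⊕ 7 ⊕ 2 = 7.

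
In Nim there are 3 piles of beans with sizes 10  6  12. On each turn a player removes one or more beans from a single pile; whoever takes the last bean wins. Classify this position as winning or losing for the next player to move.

Losing position

Nim-sum: 10 XOR 6 XOR 12 = 0.
The nim-sum is 0, so this is a P-position: the player to move is in a losing position under optimal play.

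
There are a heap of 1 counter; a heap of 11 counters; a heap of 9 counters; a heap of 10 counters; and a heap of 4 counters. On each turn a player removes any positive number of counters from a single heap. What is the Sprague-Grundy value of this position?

13

Nim-sum: 1 ⊕ 11 ⊕ 9 ⊕ 10 ⊕ 4 = 13.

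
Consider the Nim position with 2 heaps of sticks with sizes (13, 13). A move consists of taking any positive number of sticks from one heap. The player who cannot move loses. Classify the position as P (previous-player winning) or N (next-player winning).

P-position

Compute the nim-sum pairwise:
13 XOR 13 = 0
The nim-sum is 0, so this is a P-position: the player to move is in a losing position under optimal play.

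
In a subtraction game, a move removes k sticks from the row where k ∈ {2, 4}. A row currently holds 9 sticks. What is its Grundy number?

1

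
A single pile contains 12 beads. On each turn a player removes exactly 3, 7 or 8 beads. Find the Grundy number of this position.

0

Grundy values for subtraction set {3, 7, 8}:
g(0) = mex{} = 0
g(1) = mex{} = 0
g(2) = mex{} = 0
g(3) = mex{0} = 1
g(4) = mex{0} = 1
g(5) = mex{0} = 1
g(6) = mex{1} = 0
g(7) = mex{0,1} = 2
g(8) = mex{0,1} = 2
g(9) = mex{0} = 1
g(10) = mex{0,1,2} = 3
g(11) = mex{1,2} = 0
g(12) = mex{1} = 0
So g(12) = 0.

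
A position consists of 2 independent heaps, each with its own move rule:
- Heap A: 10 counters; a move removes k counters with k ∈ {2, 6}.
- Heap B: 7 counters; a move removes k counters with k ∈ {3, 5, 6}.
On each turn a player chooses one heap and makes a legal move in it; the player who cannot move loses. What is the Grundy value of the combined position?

Build the Grundy sequence for heap A with g(k) = mex{g(k−s) : s ∈ {2, 6}, s ≤ k}:
k:     0  1  2  3  4  5  6  7  8  9 10
g(k):  0  0  1  1  0  0  1  1  0  0  1
So g(10) = 1.
Grundy values for heap B (subtraction set {3, 5, 6}):
g(0) = mex{} = 0
g(1) = mex{} = 0
g(2) = mex{} = 0
g(3) = mex{0} = 1
g(4) = mex{0} = 1
g(5) = mex{0} = 1
g(6) = mex{0,1} = 2
g(7) = mex{0,1} = 2
So g(7) = 2.
The value of a disjunctive sum is the nim-sum of the parts.
Combined value = 1 XOR 2 = 3.

3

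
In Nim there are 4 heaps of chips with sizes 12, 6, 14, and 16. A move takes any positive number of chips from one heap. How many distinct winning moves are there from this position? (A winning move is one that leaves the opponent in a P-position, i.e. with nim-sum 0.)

Nim-sum: 12 ^ 6 ^ 14 ^ 16 = 20.
The overall nim-sum is X = 20. A heap of size p has a winning move iff p XOR X < p (reduce it to p XOR X).
  12: 12 XOR 20 = 24 ≥ 12 — no move.
  6: 6 XOR 20 = 18 ≥ 6 — no move.
  14: 14 XOR 20 = 26 ≥ 14 — no move.
  16: 16 XOR 20 = 4 < 16 — winning move (to 4).
That gives 1 winning move.

1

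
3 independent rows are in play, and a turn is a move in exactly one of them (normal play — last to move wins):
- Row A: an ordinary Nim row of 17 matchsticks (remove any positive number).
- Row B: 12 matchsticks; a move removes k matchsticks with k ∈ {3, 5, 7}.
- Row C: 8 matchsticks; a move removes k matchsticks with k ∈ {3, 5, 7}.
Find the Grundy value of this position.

19

Row A is a plain Nim row of size 17, so its Grundy value is 17.
Build the Grundy sequence for row B with g(k) = mex{g(k−s) : s ∈ {3, 5, 7}, s ≤ k}:
g(0) = mex{} = 0
g(1) = mex{} = 0
g(2) = mex{} = 0
g(3) = mex{0} = 1
g(4) = mex{0} = 1
g(5) = mex{0} = 1
g(6) = mex{0,1} = 2
g(7) = mex{0,1} = 2
g(8) = mex{0,1} = 2
g(9) = mex{0,1,2} = 3
g(10) = mex{1,2} = 0
g(11) = mex{1,2} = 0
g(12) = mex{1,2,3} = 0
So g(12) = 0.
Build the Grundy sequence for row C with g(k) = mex{g(k−s) : s ∈ {3, 5, 7}, s ≤ k}:
k:     0  1  2  3  4  5  6  7  8
g(k):  0  0  0  1  1  1  2  2  2
So g(8) = 2.
By the Sprague-Grundy theorem, the Grundy value of a sum of independent games is the XOR of the component values.
Combined value = 17 ⊕ 0 ⊕ 2 = 19.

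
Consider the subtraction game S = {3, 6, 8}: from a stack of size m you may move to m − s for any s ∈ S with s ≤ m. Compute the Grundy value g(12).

0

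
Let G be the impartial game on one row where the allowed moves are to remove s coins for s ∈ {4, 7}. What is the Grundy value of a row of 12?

Build the Grundy sequence with g(k) = mex{g(k−s) : s ∈ {4, 7}, s ≤ k}:
k:     0  1  2  3  4  5  6  7  8  9 10 11 12
g(k):  0  0  0  0  1  1  1  1  2  2  2  0  0
So g(12) = 0.

0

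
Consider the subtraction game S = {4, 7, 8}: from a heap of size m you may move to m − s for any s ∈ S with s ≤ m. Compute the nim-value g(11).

Compute g(0), g(1), … for moves {4, 7, 8}:
k:     0  1  2  3  4  5  6  7  8  9 10 11
g(k):  0  0  0  0  1  1  1  1  2  2  2  2
So g(11) = 2.

2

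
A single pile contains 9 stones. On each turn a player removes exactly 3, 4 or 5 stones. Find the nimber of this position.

0

Grundy values for subtraction set {3, 4, 5}:
k:     0  1  2  3  4  5  6  7  8  9
g(k):  0  0  0  1  1  1  2  2  0  0
So g(9) = 0.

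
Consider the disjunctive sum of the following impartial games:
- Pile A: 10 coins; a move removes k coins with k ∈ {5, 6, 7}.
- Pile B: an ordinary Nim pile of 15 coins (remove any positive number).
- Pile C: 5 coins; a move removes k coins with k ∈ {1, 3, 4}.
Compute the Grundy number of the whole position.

14

Build the Grundy sequence for pile A with g(k) = mex{g(k−s) : s ∈ {5, 6, 7}, s ≤ k}:
g(0) = mex{} = 0
g(1) = mex{} = 0
g(2) = mex{} = 0
g(3) = mex{} = 0
g(4) = mex{} = 0
g(5) = mex{0} = 1
g(6) = mex{0} = 1
g(7) = mex{0} = 1
g(8) = mex{0} = 1
g(9) = mex{0} = 1
g(10) = mex{0,1} = 2
So g(10) = 2.
Pile B is a plain Nim pile of size 15, so its Grundy value is 15.
Grundy values for pile C (subtraction set {1, 3, 4}):
k:     0  1  2  3  4  5
g(k):  0  1  0  1  2  3
So g(5) = 3.
The value of a disjunctive sum is the nim-sum of the parts.
Combined value = 2 ⊕ 15 ⊕ 3 = 14.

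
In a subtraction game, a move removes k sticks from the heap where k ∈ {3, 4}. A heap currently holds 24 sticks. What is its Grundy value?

1

Compute g(0), g(1), … for moves {3, 4}:
k:     0  1  2  3  4  5  6  7  8  9 10 11 12 13 14 15 16 17 18 19 20 21 22 23 24
g(k):  0  0  0  1  1  1  2  0  0  0  1  1  1  2  0  0  0  1  1  1  2  0  0  0  1
So g(24) = 1.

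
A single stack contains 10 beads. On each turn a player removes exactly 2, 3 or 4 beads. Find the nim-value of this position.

Compute g(0), g(1), … for moves {2, 3, 4}:
k:     0  1  2  3  4  5  6  7  8  9 10
g(k):  0  0  1  1  2  2  0  0  1  1  2
So g(10) = 2.

2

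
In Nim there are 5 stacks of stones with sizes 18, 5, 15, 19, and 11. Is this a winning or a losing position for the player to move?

Losing position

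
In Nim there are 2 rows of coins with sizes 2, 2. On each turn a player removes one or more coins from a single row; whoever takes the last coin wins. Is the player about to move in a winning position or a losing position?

Losing position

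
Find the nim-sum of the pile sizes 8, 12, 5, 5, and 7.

3

Write each in binary and XOR column by column:
  1000  (8)
  1100  (12)
  0101  (5)
  0101  (5)
  0111  (7)
  ----
  0011  (3)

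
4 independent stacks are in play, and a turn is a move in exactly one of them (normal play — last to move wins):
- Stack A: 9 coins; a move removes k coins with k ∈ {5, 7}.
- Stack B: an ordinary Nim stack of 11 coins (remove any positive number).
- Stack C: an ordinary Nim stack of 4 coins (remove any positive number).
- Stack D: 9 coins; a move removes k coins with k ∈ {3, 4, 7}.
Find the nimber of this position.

13

Build the Grundy sequence for stack A with g(k) = mex{g(k−s) : s ∈ {5, 7}, s ≤ k}:
k:     0  1  2  3  4  5  6  7  8  9
g(k):  0  0  0  0  0  1  1  1  1  1
So g(9) = 1.
Stack B is a plain Nim stack of size 11, so its Grundy value is 11.
Stack C is a plain Nim stack of size 4, so its Grundy value is 4.
Build the Grundy sequence for stack D with g(k) = mex{g(k−s) : s ∈ {3, 4, 7}, s ≤ k}:
k:     0  1  2  3  4  5  6  7  8  9
g(k):  0  0  0  1  1  1  2  2  2  3
So g(9) = 3.
By the Sprague-Grundy theorem, the Grundy value of a sum of independent games is the XOR of the component values.
Combined value = 1 ⊕ 11 ⊕ 4 ⊕ 3 = 13.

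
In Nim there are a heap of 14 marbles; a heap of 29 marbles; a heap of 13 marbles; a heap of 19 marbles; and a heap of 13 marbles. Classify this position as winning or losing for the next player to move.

Compute the nim-sum pairwise:
14 XOR 29 = 19
19 XOR 13 = 30
30 XOR 19 = 13
13 XOR 13 = 0
The nim-sum is 0, so this is a P-position: the player to move is in a losing position under optimal play.

Losing position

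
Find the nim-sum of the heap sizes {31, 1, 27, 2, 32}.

Compute the nim-sum pairwise:
31 ⊕ 1 = 30
30 ⊕ 27 = 5
5 ⊕ 2 = 7
7 ⊕ 32 = 39

39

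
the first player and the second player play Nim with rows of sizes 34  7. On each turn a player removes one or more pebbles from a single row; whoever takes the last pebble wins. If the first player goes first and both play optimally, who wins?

the first player wins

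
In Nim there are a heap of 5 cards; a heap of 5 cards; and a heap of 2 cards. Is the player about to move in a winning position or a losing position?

Nim-sum: 5 XOR 5 XOR 2 = 2.
The nim-sum is 2 ≠ 0, so this is an N-position: the player to move can win.

Winning position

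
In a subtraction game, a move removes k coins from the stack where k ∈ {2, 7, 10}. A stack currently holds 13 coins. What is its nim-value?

Compute g(0), g(1), … for moves {2, 7, 10}:
k:     0  1  2  3  4  5  6  7  8  9 10 11 12 13
g(k):  0  0  1  1  0  0  1  1  2  0  3  1  2  0
So g(13) = 0.

0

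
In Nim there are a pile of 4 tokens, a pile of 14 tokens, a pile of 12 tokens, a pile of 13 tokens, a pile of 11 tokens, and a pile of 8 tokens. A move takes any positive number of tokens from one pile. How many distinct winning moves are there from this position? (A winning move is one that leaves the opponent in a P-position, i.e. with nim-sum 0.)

5

In binary:
  0100  (4)
  1110  (14)
  1100  (12)
  1101  (13)
  1011  (11)
  1000  (8)
  ----
  1000  (8)
The overall nim-sum is X = 8. A pile of size p has a winning move iff p XOR X < p (reduce it to p XOR X).
  4: 4 XOR 8 = 12 ≥ 4 — no move.
  14: 14 XOR 8 = 6 < 14 — winning move (to 6).
  12: 12 XOR 8 = 4 < 12 — winning move (to 4).
  13: 13 XOR 8 = 5 < 13 — winning move (to 5).
  11: 11 XOR 8 = 3 < 11 — winning move (to 3).
  8: 8 XOR 8 = 0 < 8 — winning move (to 0).
That gives 5 winning moves.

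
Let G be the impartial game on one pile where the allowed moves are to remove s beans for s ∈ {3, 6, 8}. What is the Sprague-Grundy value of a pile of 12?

0

Build the Grundy sequence with g(k) = mex{g(k−s) : s ∈ {3, 6, 8}, s ≤ k}:
k:     0  1  2  3  4  5  6  7  8  9 10 11 12
g(k):  0  0  0  1  1  1  2  2  2  3  3  0  0
So g(12) = 0.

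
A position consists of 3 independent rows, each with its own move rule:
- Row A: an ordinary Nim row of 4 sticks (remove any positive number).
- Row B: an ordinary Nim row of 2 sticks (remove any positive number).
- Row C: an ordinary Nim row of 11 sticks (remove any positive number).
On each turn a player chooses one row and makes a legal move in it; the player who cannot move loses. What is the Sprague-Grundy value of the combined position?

13

Row A is a plain Nim row of size 4, so its Grundy value is 4.
Row B is a plain Nim row of size 2, so its Grundy value is 2.
Row C is a plain Nim row of size 11, so its Grundy value is 11.
The value of a disjunctive sum is the nim-sum of the parts.
Combined value = 4 XOR 2 XOR 11 = 13.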